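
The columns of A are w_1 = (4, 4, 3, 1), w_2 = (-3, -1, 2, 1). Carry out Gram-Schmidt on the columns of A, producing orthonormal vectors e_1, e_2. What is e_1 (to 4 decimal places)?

e_1 = (0.6172, 0.6172, 0.4629, 0.1543)

w_1 = (4, 4, 3, 1); ‖w_1‖ = 6.4807, so e_1 = (0.6172, 0.6172, 0.4629, 0.1543).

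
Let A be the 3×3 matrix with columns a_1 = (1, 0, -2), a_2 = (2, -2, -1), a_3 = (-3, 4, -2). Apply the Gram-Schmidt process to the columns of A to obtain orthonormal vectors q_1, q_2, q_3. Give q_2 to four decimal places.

q_1 = a_1/‖a_1‖ = (1, 0, -2)/2.2361 = (0.4472, 0.0000, -0.8944).
r_{12} = q_1·a_2 = 1.7889.
u_2 = a_2 − 1.7889·q_1 = (1.2000, -2.0000, 0.6000).
‖u_2‖ = 2.4083, so q_2 = (0.4983, -0.8305, 0.2491).

q_2 = (0.4983, -0.8305, 0.2491)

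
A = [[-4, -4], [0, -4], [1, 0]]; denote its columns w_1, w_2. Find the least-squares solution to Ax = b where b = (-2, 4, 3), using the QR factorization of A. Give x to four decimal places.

w_1 = (-4, 0, 1); ‖w_1‖ = 4.1231, so e_1 = (-0.9701, 0.0000, 0.2425).
e_1·w_2 = (-0.9701)·(-4) + 0.0000·(-4) + 0.2425·0 = 3.8806.
u_2 = w_2 − 3.8806·e_1 = (-0.2353, -4.0000, -0.9412).
‖u_2‖ = 4.1160, so e_2 = (-0.0572, -0.9718, -0.2287).
Qᵀb = (2.6679, -4.4590).
Back-substitute: x_2 = -4.4590/4.1160 = -1.0833.
x_1 = (2.6679 − 3.8806·(-1.0833))/4.1231 = 1.6667.

x = (1.6667, -1.0833)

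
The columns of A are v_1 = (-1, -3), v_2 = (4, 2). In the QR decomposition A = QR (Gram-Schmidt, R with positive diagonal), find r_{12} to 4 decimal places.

v_1 = (-1, -3); ‖v_1‖ = 3.1623, so q_1 = (-0.3162, -0.9487).
r_{12} = q_1·v_2 = -3.1623.

r_{12} = -3.1623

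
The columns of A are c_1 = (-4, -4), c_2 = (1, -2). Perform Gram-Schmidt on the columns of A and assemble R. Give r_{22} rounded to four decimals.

c_1 = (-4, -4); ‖c_1‖ = 5.6569, so q_1 = (-0.7071, -0.7071).
q_1·c_2 = (-0.7071)·1 + (-0.7071)·(-2) = 0.7071.
u_2 = c_2 − 0.7071·q_1 = (1.5000, -1.5000).
r_{22} = ‖u_2‖ = 2.1213.

r_{22} = 2.1213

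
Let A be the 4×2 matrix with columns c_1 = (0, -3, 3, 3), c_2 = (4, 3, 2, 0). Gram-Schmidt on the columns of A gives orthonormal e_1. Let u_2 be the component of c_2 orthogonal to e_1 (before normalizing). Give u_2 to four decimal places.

u_2 = (4.0000, 2.6667, 2.3333, 0.3333)

c_1 = (0, -3, 3, 3); ‖c_1‖ = 5.1962, so e_1 = (0.0000, -0.5774, 0.5774, 0.5774).
e_1·c_2 = 0.0000·4 + (-0.5774)·3 + 0.5774·2 + 0.5774·0 = -0.5774.
u_2 = c_2 + 0.5774·e_1 = (4.0000, 2.6667, 2.3333, 0.3333).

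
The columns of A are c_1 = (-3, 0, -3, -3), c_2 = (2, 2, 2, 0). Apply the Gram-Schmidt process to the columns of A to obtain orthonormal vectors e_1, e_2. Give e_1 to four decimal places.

c_1 = (-3, 0, -3, -3); ‖c_1‖ = 5.1962, so e_1 = (-0.5774, 0.0000, -0.5774, -0.5774).

e_1 = (-0.5774, 0.0000, -0.5774, -0.5774)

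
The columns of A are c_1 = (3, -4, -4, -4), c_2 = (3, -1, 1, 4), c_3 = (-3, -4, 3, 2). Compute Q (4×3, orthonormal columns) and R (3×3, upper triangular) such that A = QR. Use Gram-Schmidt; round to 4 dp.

Q = [[0.3974, 0.6588, -0.4923], [-0.5298, -0.2917, -0.7959], [-0.5298, 0.0995, 0.3419], [-0.5298, 0.6863, 0.0848]], R = [[7.5498, -0.9272, -1.7219], [0.0000, 5.1128, 0.8613], [0.0000, 0.0000, 5.8560]]

e_1 = c_1/‖c_1‖ = (3, -4, -4, -4)/7.5498 = (0.3974, -0.5298, -0.5298, -0.5298).
r_{12} = e_1·c_2 = -0.9272.
u_2 = c_2 + 0.9272·e_1 = (3.3684, -1.4912, 0.5088, 3.5088).
‖u_2‖ = 5.1128, so e_2 = (0.6588, -0.2917, 0.0995, 0.6863).
r_{13} = e_1·c_3 = -1.7219; r_{23} = e_2·c_3 = 0.8613.
u_3 = c_3 + 1.7219·e_1 − 0.8613·e_2 = (-2.8832, -4.6611, 2.0020, 0.4966).
‖u_3‖ = 5.8560, so e_3 = (-0.4923, -0.7959, 0.3419, 0.0848).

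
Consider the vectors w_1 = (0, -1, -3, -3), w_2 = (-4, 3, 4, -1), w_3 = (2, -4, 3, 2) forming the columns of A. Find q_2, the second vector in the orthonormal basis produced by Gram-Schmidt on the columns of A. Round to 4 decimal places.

q_2 = (-0.6818, 0.4037, 0.3588, -0.4934)

w_1 = (0, -1, -3, -3); ‖w_1‖ = 4.3589, so q_1 = (0.0000, -0.2294, -0.6882, -0.6882).
q_1·w_2 = 0.0000·(-4) + (-0.2294)·3 + (-0.6882)·4 + (-0.6882)·(-1) = -2.7530.
u_2 = w_2 + 2.7530·q_1 = (-4.0000, 2.3684, 2.1053, -2.8947).
‖u_2‖ = 5.8669, so q_2 = (-0.6818, 0.4037, 0.3588, -0.4934).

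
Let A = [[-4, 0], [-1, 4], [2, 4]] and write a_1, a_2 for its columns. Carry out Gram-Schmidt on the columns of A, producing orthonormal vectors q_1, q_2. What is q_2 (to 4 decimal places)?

a_1 = (-4, -1, 2); ‖a_1‖ = 4.5826, so q_1 = (-0.8729, -0.2182, 0.4364).
q_1·a_2 = (-0.8729)·0 + (-0.2182)·4 + 0.4364·4 = 0.8729.
u_2 = a_2 − 0.8729·q_1 = (0.7619, 4.1905, 3.6190).
‖u_2‖ = 5.5891, so q_2 = (0.1363, 0.7498, 0.6475).

q_2 = (0.1363, 0.7498, 0.6475)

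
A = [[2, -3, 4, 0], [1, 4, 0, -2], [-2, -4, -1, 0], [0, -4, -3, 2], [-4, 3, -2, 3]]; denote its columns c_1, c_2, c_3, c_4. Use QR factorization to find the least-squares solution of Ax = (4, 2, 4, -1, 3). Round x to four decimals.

x = (-1.3335, -0.2362, 0.9431, -0.3533)

c_1 = (2, 1, -2, 0, -4); ‖c_1‖ = 5.0000, so q_1 = (0.4000, 0.2000, -0.4000, 0.0000, -0.8000).
q_1·c_2 = 0.4000·(-3) + 0.2000·4 + (-0.4000)·(-4) + 0.0000·(-4) + (-0.8000)·3 = -1.2000.
u_2 = c_2 + 1.2000·q_1 = (-2.5200, 4.2400, -4.4800, -4.0000, 2.0400).
‖u_2‖ = 8.0349, so q_2 = (-0.3136, 0.5277, -0.5576, -0.4978, 0.2539).
q_1·c_3 = 0.4000·4 + 0.2000·0 + (-0.4000)·(-1) + 0.0000·(-3) + (-0.8000)·(-2) = 3.6000; q_2·c_3 = (-0.3136)·4 + 0.5277·0 + (-0.5576)·(-1) + (-0.4978)·(-3) + 0.2539·(-2) = 0.2887.
u_3 = c_3 − 3.6000·q_1 − 0.2887·q_2 = (2.6506, -0.8724, 0.6010, -2.8563, 0.8067).
‖u_3‖ = 4.1178, so q_3 = (0.6437, -0.2119, 0.1459, -0.6936, 0.1959).
q_1·c_4 = 0.4000·0 + 0.2000·(-2) + (-0.4000)·0 + 0.0000·2 + (-0.8000)·3 = -2.8000; q_2·c_4 = (-0.3136)·0 + 0.5277·(-2) + (-0.5576)·0 + (-0.4978)·2 + 0.2539·3 = -1.2894; q_3·c_4 = 0.6437·0 + (-0.2119)·(-2) + 0.1459·0 + (-0.6936)·2 + 0.1959·3 = -0.3759.
u_4 = c_4 + 2.8000·q_1 + 1.2894·q_2 + 0.3759·q_3 = (0.9575, -0.8392, -1.7841, 1.0974, 1.1610).
‖u_4‖ = 2.7122, so q_4 = (0.3530, -0.3094, -0.6578, 0.4046, 0.4281).
Qᵀb = (-2.0000, -1.1699, 4.0161, -0.9582).
Back-substitute: x_4 = -0.9582/2.7122 = -0.3533.
x_3 = (4.0161 + 0.3759·(-0.3533))/4.1178 = 0.9431.
x_2 = (-1.1699 − 0.2887·0.9431 + 1.2894·(-0.3533))/8.0349 = -0.2362.
x_1 = (-2.0000 + 1.2000·(-0.2362) − 3.6000·0.9431 + 2.8000·(-0.3533))/5.0000 = -1.3335.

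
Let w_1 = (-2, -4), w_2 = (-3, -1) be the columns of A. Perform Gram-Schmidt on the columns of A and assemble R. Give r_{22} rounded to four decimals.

q_1 = w_1/‖w_1‖ = (-2, -4)/4.4721 = (-0.4472, -0.8944).
r_{12} = q_1·w_2 = 2.2361.
u_2 = w_2 − 2.2361·q_1 = (-2.0000, 1.0000).
r_{22} = ‖u_2‖ = 2.2361.

r_{22} = 2.2361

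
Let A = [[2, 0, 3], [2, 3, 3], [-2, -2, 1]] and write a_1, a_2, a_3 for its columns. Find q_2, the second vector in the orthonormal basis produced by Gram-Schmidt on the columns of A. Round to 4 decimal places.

a_1 = (2, 2, -2); ‖a_1‖ = 3.4641, so q_1 = (0.5774, 0.5774, -0.5774).
q_1·a_2 = 0.5774·0 + 0.5774·3 + (-0.5774)·(-2) = 2.8868.
u_2 = a_2 − 2.8868·q_1 = (-1.6667, 1.3333, -0.3333).
‖u_2‖ = 2.1602, so q_2 = (-0.7715, 0.6172, -0.1543).

q_2 = (-0.7715, 0.6172, -0.1543)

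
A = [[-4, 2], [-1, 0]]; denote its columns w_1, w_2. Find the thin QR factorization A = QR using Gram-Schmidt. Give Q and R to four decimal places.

w_1 = (-4, -1); ‖w_1‖ = 4.1231, so e_1 = (-0.9701, -0.2425).
e_1·w_2 = (-0.9701)·2 + (-0.2425)·0 = -1.9403.
u_2 = w_2 + 1.9403·e_1 = (0.1176, -0.4706).
‖u_2‖ = 0.4851, so e_2 = (0.2425, -0.9701).

Q = [[-0.9701, 0.2425], [-0.2425, -0.9701]], R = [[4.1231, -1.9403], [0.0000, 0.4851]]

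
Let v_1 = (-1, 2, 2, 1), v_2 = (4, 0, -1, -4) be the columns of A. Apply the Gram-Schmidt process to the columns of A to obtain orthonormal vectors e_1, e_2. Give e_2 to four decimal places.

e_1 = v_1/‖v_1‖ = (-1, 2, 2, 1)/3.1623 = (-0.3162, 0.6325, 0.6325, 0.3162).
r_{12} = e_1·v_2 = -3.1623.
u_2 = v_2 + 3.1623·e_1 = (3.0000, 2.0000, 1.0000, -3.0000).
‖u_2‖ = 4.7958, so e_2 = (0.6255, 0.4170, 0.2085, -0.6255).

e_2 = (0.6255, 0.4170, 0.2085, -0.6255)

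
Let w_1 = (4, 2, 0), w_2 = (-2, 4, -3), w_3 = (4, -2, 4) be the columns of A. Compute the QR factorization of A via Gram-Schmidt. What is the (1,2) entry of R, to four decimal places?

q_1 = w_1/‖w_1‖ = (4, 2, 0)/4.4721 = (0.8944, 0.4472, 0.0000).
r_{12} = q_1·w_2 = 0.0000.

r_{12} = 0.0000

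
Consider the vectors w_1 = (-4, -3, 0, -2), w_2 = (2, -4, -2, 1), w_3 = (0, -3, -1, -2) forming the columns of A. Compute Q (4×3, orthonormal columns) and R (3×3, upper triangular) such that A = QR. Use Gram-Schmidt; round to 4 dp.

Q = [[-0.7428, 0.4564, 0.4333], [-0.5571, -0.7607, 0.0217], [0.0000, -0.4011, -0.0596], [-0.3714, 0.2282, -0.8990]], R = [[5.3852, 0.3714, 2.4140], [0.0000, 4.9862, 2.2268], [0.0000, 0.0000, 1.7926]]

w_1 = (-4, -3, 0, -2); ‖w_1‖ = 5.3852, so q_1 = (-0.7428, -0.5571, 0.0000, -0.3714).
q_1·w_2 = (-0.7428)·2 + (-0.5571)·(-4) + 0.0000·(-2) + (-0.3714)·1 = 0.3714.
u_2 = w_2 − 0.3714·q_1 = (2.2759, -3.7931, -2.0000, 1.1379).
‖u_2‖ = 4.9862, so q_2 = (0.4564, -0.7607, -0.4011, 0.2282).
q_1·w_3 = (-0.7428)·0 + (-0.5571)·(-3) + 0.0000·(-1) + (-0.3714)·(-2) = 2.4140; q_2·w_3 = 0.4564·0 + (-0.7607)·(-3) + (-0.4011)·(-1) + 0.2282·(-2) = 2.2268.
u_3 = w_3 − 2.4140·q_1 − 2.2268·q_2 = (0.7767, 0.0388, -0.1068, -1.6117).
‖u_3‖ = 1.7926, so q_3 = (0.4333, 0.0217, -0.0596, -0.8990).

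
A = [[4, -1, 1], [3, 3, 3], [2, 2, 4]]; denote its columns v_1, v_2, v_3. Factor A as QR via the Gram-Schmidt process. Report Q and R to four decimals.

q_1 = v_1/‖v_1‖ = (4, 3, 2)/5.3852 = (0.7428, 0.5571, 0.3714).
r_{12} = q_1·v_2 = 1.6713.
u_2 = v_2 − 1.6713·q_1 = (-2.2414, 2.0690, 1.3793).
‖u_2‖ = 3.3477, so q_2 = (-0.6695, 0.6180, 0.4120).
r_{13} = q_1·v_3 = 3.8996; r_{23} = q_2·v_3 = 2.8326.
u_3 = v_3 − 3.8996·q_1 − 2.8326·q_2 = (0.0000, -0.9231, 1.3846).
‖u_3‖ = 1.6641, so q_3 = (0.0000, -0.5547, 0.8321).

Q = [[0.7428, -0.6695, 0.0000], [0.5571, 0.6180, -0.5547], [0.3714, 0.4120, 0.8321]], R = [[5.3852, 1.6713, 3.8996], [0.0000, 3.3477, 2.8326], [0.0000, 0.0000, 1.6641]]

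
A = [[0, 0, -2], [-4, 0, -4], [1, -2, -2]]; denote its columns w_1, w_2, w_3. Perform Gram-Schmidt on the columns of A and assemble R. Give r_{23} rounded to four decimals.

e_1 = w_1/‖w_1‖ = (0, -4, 1)/4.1231 = (0.0000, -0.9701, 0.2425).
r_{12} = e_1·w_2 = -0.4851.
u_2 = w_2 + 0.4851·e_1 = (0.0000, -0.4706, -1.8824).
‖u_2‖ = 1.9403, so e_2 = (0.0000, -0.2425, -0.9701).
r_{23} = e_2·w_3 = 2.9104.

r_{23} = 2.9104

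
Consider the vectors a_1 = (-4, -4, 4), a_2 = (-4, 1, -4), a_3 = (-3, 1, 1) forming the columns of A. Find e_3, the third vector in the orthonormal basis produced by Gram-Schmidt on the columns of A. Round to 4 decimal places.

a_1 = (-4, -4, 4); ‖a_1‖ = 6.9282, so e_1 = (-0.5774, -0.5774, 0.5774).
e_1·a_2 = (-0.5774)·(-4) + (-0.5774)·1 + 0.5774·(-4) = -0.5774.
u_2 = a_2 + 0.5774·e_1 = (-4.3333, 0.6667, -3.6667).
‖u_2‖ = 5.7155, so e_2 = (-0.7582, 0.1166, -0.6415).
e_1·a_3 = (-0.5774)·(-3) + (-0.5774)·1 + 0.5774·1 = 1.7321; e_2·a_3 = (-0.7582)·(-3) + 0.1166·1 + (-0.6415)·1 = 1.7496.
u_3 = a_3 − 1.7321·e_1 − 1.7496·e_2 = (-0.6735, 1.7959, 1.1224).
‖u_3‖ = 2.2223, so e_3 = (-0.3030, 0.8081, 0.5051).

e_3 = (-0.3030, 0.8081, 0.5051)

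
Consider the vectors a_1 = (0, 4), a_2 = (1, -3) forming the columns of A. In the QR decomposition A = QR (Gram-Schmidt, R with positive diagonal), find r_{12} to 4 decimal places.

r_{12} = -3.0000

a_1 = (0, 4); ‖a_1‖ = 4.0000, so q_1 = (0.0000, 1.0000).
r_{12} = q_1·a_2 = -3.0000.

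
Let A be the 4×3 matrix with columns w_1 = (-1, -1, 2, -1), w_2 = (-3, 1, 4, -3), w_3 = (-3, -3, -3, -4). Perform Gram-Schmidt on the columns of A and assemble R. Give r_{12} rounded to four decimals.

r_{12} = 4.9135

e_1 = w_1/‖w_1‖ = (-1, -1, 2, -1)/2.6458 = (-0.3780, -0.3780, 0.7559, -0.3780).
r_{12} = e_1·w_2 = 4.9135.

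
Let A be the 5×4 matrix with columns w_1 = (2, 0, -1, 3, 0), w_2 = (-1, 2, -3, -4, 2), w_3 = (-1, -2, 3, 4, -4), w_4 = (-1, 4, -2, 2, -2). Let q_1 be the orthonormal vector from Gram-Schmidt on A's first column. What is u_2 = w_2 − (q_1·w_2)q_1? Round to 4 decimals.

u_2 = (0.5714, 2.0000, -3.7857, -1.6429, 2.0000)

q_1 = w_1/‖w_1‖ = (2, 0, -1, 3, 0)/3.7417 = (0.5345, 0.0000, -0.2673, 0.8018, 0.0000).
r_{12} = q_1·w_2 = -2.9399.
u_2 = w_2 + 2.9399·q_1 = (0.5714, 2.0000, -3.7857, -1.6429, 2.0000).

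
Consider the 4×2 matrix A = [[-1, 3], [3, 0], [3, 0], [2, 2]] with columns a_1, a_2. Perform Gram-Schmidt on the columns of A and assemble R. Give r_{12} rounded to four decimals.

r_{12} = 0.2085

a_1 = (-1, 3, 3, 2); ‖a_1‖ = 4.7958, so q_1 = (-0.2085, 0.6255, 0.6255, 0.4170).
r_{12} = q_1·a_2 = 0.2085.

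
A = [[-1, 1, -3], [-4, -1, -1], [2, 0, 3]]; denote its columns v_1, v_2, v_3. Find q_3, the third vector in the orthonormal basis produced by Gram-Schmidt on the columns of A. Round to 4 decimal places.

q_3 = (0.3482, 0.3482, 0.8704)

q_1 = v_1/‖v_1‖ = (-1, -4, 2)/4.5826 = (-0.2182, -0.8729, 0.4364).
r_{12} = q_1·v_2 = 0.6547.
u_2 = v_2 − 0.6547·q_1 = (1.1429, -0.4286, -0.2857).
‖u_2‖ = 1.2536, so q_2 = (0.9117, -0.3419, -0.2279).
r_{13} = q_1·v_3 = 2.8368; r_{23} = q_2·v_3 = -3.0769.
u_3 = v_3 − 2.8368·q_1 + 3.0769·q_2 = (0.4242, 0.4242, 1.0606).
‖u_3‖ = 1.2185, so q_3 = (0.3482, 0.3482, 0.8704).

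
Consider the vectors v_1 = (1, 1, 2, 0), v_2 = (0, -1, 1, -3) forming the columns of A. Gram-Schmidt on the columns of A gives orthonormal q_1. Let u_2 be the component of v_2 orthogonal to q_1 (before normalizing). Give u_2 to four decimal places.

u_2 = (-0.1667, -1.1667, 0.6667, -3.0000)

v_1 = (1, 1, 2, 0); ‖v_1‖ = 2.4495, so q_1 = (0.4082, 0.4082, 0.8165, 0.0000).
q_1·v_2 = 0.4082·0 + 0.4082·(-1) + 0.8165·1 + 0.0000·(-3) = 0.4082.
u_2 = v_2 − 0.4082·q_1 = (-0.1667, -1.1667, 0.6667, -3.0000).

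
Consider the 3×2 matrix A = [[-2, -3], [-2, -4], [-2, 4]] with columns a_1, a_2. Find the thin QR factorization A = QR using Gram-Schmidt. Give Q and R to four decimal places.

Q = [[-0.5774, -0.3244], [-0.5774, -0.4867], [-0.5774, 0.8111]], R = [[3.4641, 1.7321], [0.0000, 6.1644]]

a_1 = (-2, -2, -2); ‖a_1‖ = 3.4641, so q_1 = (-0.5774, -0.5774, -0.5774).
q_1·a_2 = (-0.5774)·(-3) + (-0.5774)·(-4) + (-0.5774)·4 = 1.7321.
u_2 = a_2 − 1.7321·q_1 = (-2.0000, -3.0000, 5.0000).
‖u_2‖ = 6.1644, so q_2 = (-0.3244, -0.4867, 0.8111).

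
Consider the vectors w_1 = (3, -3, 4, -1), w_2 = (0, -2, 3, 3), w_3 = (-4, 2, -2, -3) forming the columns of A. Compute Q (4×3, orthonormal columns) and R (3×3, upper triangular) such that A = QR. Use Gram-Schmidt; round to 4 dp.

q_1 = w_1/‖w_1‖ = (3, -3, 4, -1)/5.9161 = (0.5071, -0.5071, 0.6761, -0.1690).
r_{12} = q_1·w_2 = 2.5355.
u_2 = w_2 − 2.5355·q_1 = (-1.2857, -0.7143, 1.2857, 3.4286).
‖u_2‖ = 3.9461, so q_2 = (-0.3258, -0.1810, 0.3258, 0.8689).
r_{13} = q_1·w_3 = -3.8877; r_{23} = q_2·w_3 = -2.3170.
u_3 = w_3 + 3.8877·q_1 + 2.3170·q_2 = (-2.7835, -0.3908, 1.3835, -1.6440).
‖u_3‖ = 3.5380, so q_3 = (-0.7867, -0.1105, 0.3910, -0.4647).

Q = [[0.5071, -0.3258, -0.7867], [-0.5071, -0.1810, -0.1105], [0.6761, 0.3258, 0.3910], [-0.1690, 0.8689, -0.4647]], R = [[5.9161, 2.5355, -3.8877], [0.0000, 3.9461, -2.3170], [0.0000, 0.0000, 3.5380]]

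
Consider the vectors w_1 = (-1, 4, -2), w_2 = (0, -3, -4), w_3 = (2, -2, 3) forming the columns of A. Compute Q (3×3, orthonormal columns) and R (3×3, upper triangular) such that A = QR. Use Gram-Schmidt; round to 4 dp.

q_1 = w_1/‖w_1‖ = (-1, 4, -2)/4.5826 = (-0.2182, 0.8729, -0.4364).
r_{12} = q_1·w_2 = -0.8729.
u_2 = w_2 + 0.8729·q_1 = (-0.1905, -2.2381, -4.3810).
‖u_2‖ = 4.9232, so q_2 = (-0.0387, -0.4546, -0.8899).
r_{13} = q_1·w_3 = -3.4915; r_{23} = q_2·w_3 = -1.8377.
u_3 = w_3 + 3.4915·q_1 + 1.8377·q_2 = (1.1670, 0.2122, -0.1591).
‖u_3‖ = 1.1968, so q_3 = (0.9751, 0.1773, -0.1330).

Q = [[-0.2182, -0.0387, 0.9751], [0.8729, -0.4546, 0.1773], [-0.4364, -0.8899, -0.1330]], R = [[4.5826, -0.8729, -3.4915], [0.0000, 4.9232, -1.8377], [0.0000, 0.0000, 1.1968]]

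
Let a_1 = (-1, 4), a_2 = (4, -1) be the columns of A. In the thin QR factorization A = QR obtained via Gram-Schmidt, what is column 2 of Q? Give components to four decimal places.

a_1 = (-1, 4); ‖a_1‖ = 4.1231, so q_1 = (-0.2425, 0.9701).
q_1·a_2 = (-0.2425)·4 + 0.9701·(-1) = -1.9403.
u_2 = a_2 + 1.9403·q_1 = (3.5294, 0.8824).
‖u_2‖ = 3.6380, so q_2 = (0.9701, 0.2425).

q_2 = (0.9701, 0.2425)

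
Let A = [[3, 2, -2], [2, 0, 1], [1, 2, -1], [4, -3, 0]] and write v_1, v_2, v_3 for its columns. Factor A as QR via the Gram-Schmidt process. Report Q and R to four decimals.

v_1 = (3, 2, 1, 4); ‖v_1‖ = 5.4772, so q_1 = (0.5477, 0.3651, 0.1826, 0.7303).
q_1·v_2 = 0.5477·2 + 0.3651·0 + 0.1826·2 + 0.7303·(-3) = -0.7303.
u_2 = v_2 + 0.7303·q_1 = (2.4000, 0.2667, 2.1333, -2.4667).
‖u_2‖ = 4.0579, so q_2 = (0.5914, 0.0657, 0.5257, -0.6079).
q_1·v_3 = 0.5477·(-2) + 0.3651·1 + 0.1826·(-1) + 0.7303·0 = -0.9129; q_2·v_3 = 0.5914·(-2) + 0.0657·1 + 0.5257·(-1) + (-0.6079)·0 = -1.6429.
u_3 = v_3 + 0.9129·q_1 + 1.6429·q_2 = (-0.5283, 1.4413, 0.0304, -0.3320).
‖u_3‖ = 1.5709, so q_3 = (-0.3363, 0.9175, 0.0193, -0.2113).

Q = [[0.5477, 0.5914, -0.3363], [0.3651, 0.0657, 0.9175], [0.1826, 0.5257, 0.0193], [0.7303, -0.6079, -0.2113]], R = [[5.4772, -0.7303, -0.9129], [0.0000, 4.0579, -1.6429], [0.0000, 0.0000, 1.5709]]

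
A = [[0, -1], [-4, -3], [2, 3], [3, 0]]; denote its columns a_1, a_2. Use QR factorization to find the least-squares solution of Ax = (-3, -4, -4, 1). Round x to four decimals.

x = (0.6828, -0.4890)

a_1 = (0, -4, 2, 3); ‖a_1‖ = 5.3852, so q_1 = (0.0000, -0.7428, 0.3714, 0.5571).
q_1·a_2 = 0.0000·(-1) + (-0.7428)·(-3) + 0.3714·3 + 0.5571·0 = 3.3425.
u_2 = a_2 − 3.3425·q_1 = (-1.0000, -0.5172, 1.7586, -1.8621).
‖u_2‖ = 2.7978, so q_2 = (-0.3574, -0.1849, 0.6286, -0.6656).
Qᵀb = (2.0426, -1.3681).
Back-substitute: x_2 = -1.3681/2.7978 = -0.4890.
x_1 = (2.0426 − 3.3425·(-0.4890))/5.3852 = 0.6828.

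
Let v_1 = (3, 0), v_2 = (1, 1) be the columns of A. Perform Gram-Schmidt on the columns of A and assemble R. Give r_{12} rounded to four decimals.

v_1 = (3, 0); ‖v_1‖ = 3.0000, so q_1 = (1.0000, 0.0000).
r_{12} = q_1·v_2 = 1.0000.

r_{12} = 1.0000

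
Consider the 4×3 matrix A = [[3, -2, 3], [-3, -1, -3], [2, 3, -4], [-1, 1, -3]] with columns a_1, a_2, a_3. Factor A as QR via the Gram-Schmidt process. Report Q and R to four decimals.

Q = [[0.6255, -0.5872, -0.4870], [-0.6255, -0.1920, -0.6818], [0.4170, 0.7340, -0.4481], [-0.2085, 0.2823, -0.3117]], R = [[4.7958, 0.4170, 2.7107], [0.0000, 3.8505, -4.9683], [0.0000, 0.0000, 3.3118]]

a_1 = (3, -3, 2, -1); ‖a_1‖ = 4.7958, so e_1 = (0.6255, -0.6255, 0.4170, -0.2085).
e_1·a_2 = 0.6255·(-2) + (-0.6255)·(-1) + 0.4170·3 + (-0.2085)·1 = 0.4170.
u_2 = a_2 − 0.4170·e_1 = (-2.2609, -0.7391, 2.8261, 1.0870).
‖u_2‖ = 3.8505, so e_2 = (-0.5872, -0.1920, 0.7340, 0.2823).
e_1·a_3 = 0.6255·3 + (-0.6255)·(-3) + 0.4170·(-4) + (-0.2085)·(-3) = 2.7107; e_2·a_3 = (-0.5872)·3 + (-0.1920)·(-3) + 0.7340·(-4) + 0.2823·(-3) = -4.9683.
u_3 = a_3 − 2.7107·e_1 + 4.9683·e_2 = (-1.6129, -2.2581, -1.4839, -1.0323).
‖u_3‖ = 3.3118, so e_3 = (-0.4870, -0.6818, -0.4481, -0.3117).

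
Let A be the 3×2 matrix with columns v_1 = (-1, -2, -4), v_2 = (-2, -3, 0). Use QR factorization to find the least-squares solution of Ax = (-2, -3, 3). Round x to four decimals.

x = (-0.7464, 1.4593)

e_1 = v_1/‖v_1‖ = (-1, -2, -4)/4.5826 = (-0.2182, -0.4364, -0.8729).
r_{12} = e_1·v_2 = 1.7457.
u_2 = v_2 − 1.7457·e_1 = (-1.6190, -2.2381, 1.5238).
‖u_2‖ = 3.1547, so e_2 = (-0.5132, -0.7094, 0.4830).
Qᵀb = (-0.8729, 4.6038).
Back-substitute: x_2 = 4.6038/3.1547 = 1.4593.
x_1 = (-0.8729 − 1.7457·1.4593)/4.5826 = -0.7464.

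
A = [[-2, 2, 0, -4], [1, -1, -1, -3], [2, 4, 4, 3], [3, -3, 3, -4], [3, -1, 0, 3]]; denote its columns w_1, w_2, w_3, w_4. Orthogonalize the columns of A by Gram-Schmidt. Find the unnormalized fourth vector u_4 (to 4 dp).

u_4 = (-3.7211, -4.1847, -0.0843, -1.2825, 0.2529)

w_1 = (-2, 1, 2, 3, 3); ‖w_1‖ = 5.1962, so e_1 = (-0.3849, 0.1925, 0.3849, 0.5774, 0.5774).
e_1·w_2 = (-0.3849)·2 + 0.1925·(-1) + 0.3849·4 + 0.5774·(-3) + 0.5774·(-1) = -1.7321.
u_2 = w_2 + 1.7321·e_1 = (1.3333, -0.6667, 4.6667, -2.0000, 0.0000).
‖u_2‖ = 5.2915, so e_2 = (0.2520, -0.1260, 0.8819, -0.3780, 0.0000).
e_1·w_3 = (-0.3849)·0 + 0.1925·(-1) + 0.3849·4 + 0.5774·3 + 0.5774·0 = 3.0792; e_2·w_3 = 0.2520·0 + (-0.1260)·(-1) + 0.8819·4 + (-0.3780)·3 + (0.0000)·0 = 2.5198.
u_3 = w_3 − 3.0792·e_1 − 2.5198·e_2 = (0.5503, -1.2751, 0.5926, 2.1746, -1.7778).
‖u_3‖ = 3.1889, so e_3 = (0.1726, -0.3999, 0.1858, 0.6819, -0.5575).
e_1·w_4 = (-0.3849)·(-4) + 0.1925·(-3) + 0.3849·3 + 0.5774·(-4) + 0.5774·3 = 1.5396; e_2·w_4 = 0.2520·(-4) + (-0.1260)·(-3) + 0.8819·3 + (-0.3780)·(-4) + (0.0000)·3 = 3.5277; e_3·w_4 = 0.1726·(-4) + (-0.3999)·(-3) + 0.1858·3 + 0.6819·(-4) + (-0.5575)·3 = -3.3333.
u_4 = w_4 − 1.5396·e_1 − 3.5277·e_2 + 3.3333·e_3 = (-3.7211, -4.1847, -0.0843, -1.2825, 0.2529).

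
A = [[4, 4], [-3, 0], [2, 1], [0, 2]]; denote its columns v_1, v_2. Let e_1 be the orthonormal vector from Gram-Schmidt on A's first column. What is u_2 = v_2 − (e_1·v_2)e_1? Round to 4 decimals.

u_2 = (1.5172, 1.8621, -0.2414, 2.0000)

e_1 = v_1/‖v_1‖ = (4, -3, 2, 0)/5.3852 = (0.7428, -0.5571, 0.3714, 0.0000).
r_{12} = e_1·v_2 = 3.3425.
u_2 = v_2 − 3.3425·e_1 = (1.5172, 1.8621, -0.2414, 2.0000).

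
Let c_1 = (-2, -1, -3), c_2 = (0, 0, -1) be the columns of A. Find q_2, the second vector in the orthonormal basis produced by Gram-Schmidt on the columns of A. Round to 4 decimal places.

q_1 = c_1/‖c_1‖ = (-2, -1, -3)/3.7417 = (-0.5345, -0.2673, -0.8018).
r_{12} = q_1·c_2 = 0.8018.
u_2 = c_2 − 0.8018·q_1 = (0.4286, 0.2143, -0.3571).
‖u_2‖ = 0.5976, so q_2 = (0.7171, 0.3586, -0.5976).

q_2 = (0.7171, 0.3586, -0.5976)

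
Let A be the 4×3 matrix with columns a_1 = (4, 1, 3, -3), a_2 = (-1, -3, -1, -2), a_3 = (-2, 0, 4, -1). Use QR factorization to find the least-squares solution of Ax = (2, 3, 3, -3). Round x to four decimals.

x = (0.7342, -0.3376, 0.2791)

q_1 = a_1/‖a_1‖ = (4, 1, 3, -3)/5.9161 = (0.6761, 0.1690, 0.5071, -0.5071).
r_{12} = q_1·a_2 = -0.6761.
u_2 = a_2 + 0.6761·q_1 = (-0.5429, -2.8857, -0.6571, -2.3429).
‖u_2‖ = 3.8135, so q_2 = (-0.1424, -0.7567, -0.1723, -0.6144).
r_{13} = q_1·a_3 = 1.1832; r_{23} = q_2·a_3 = 0.2098.
u_3 = a_3 − 1.1832·q_1 − 0.2098·q_2 = (-2.7701, -0.0413, 3.4361, -0.2711).
‖u_3‖ = 4.4222, so q_3 = (-0.6264, -0.0093, 0.7770, -0.0613).
Qᵀb = (4.9019, -1.2287, 1.2342).
Back-substitute: x_3 = 1.2342/4.4222 = 0.2791.
x_2 = (-1.2287 − 0.2098·0.2791)/3.8135 = -0.3376.
x_1 = (4.9019 + 0.6761·(-0.3376) − 1.1832·0.2791)/5.9161 = 0.7342.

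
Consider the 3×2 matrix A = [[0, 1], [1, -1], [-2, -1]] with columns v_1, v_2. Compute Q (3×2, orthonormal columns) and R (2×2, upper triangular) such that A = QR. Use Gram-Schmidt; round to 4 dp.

Q = [[0.0000, 0.5976], [0.4472, -0.7171], [-0.8944, -0.3586]], R = [[2.2361, 0.4472], [0.0000, 1.6733]]

v_1 = (0, 1, -2); ‖v_1‖ = 2.2361, so q_1 = (0.0000, 0.4472, -0.8944).
q_1·v_2 = 0.0000·1 + 0.4472·(-1) + (-0.8944)·(-1) = 0.4472.
u_2 = v_2 − 0.4472·q_1 = (1.0000, -1.2000, -0.6000).
‖u_2‖ = 1.6733, so q_2 = (0.5976, -0.7171, -0.3586).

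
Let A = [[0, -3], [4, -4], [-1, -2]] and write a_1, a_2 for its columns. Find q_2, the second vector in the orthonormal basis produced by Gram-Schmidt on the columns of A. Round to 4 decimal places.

q_1 = a_1/‖a_1‖ = (0, 4, -1)/4.1231 = (0.0000, 0.9701, -0.2425).
r_{12} = q_1·a_2 = -3.3955.
u_2 = a_2 + 3.3955·q_1 = (-3.0000, -0.7059, -2.8235).
‖u_2‖ = 4.1798, so q_2 = (-0.7177, -0.1689, -0.6755).

q_2 = (-0.7177, -0.1689, -0.6755)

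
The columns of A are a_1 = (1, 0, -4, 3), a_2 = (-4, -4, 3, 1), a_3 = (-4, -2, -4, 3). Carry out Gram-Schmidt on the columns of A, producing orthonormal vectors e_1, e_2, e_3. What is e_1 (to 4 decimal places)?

e_1 = (0.1961, 0.0000, -0.7845, 0.5883)

a_1 = (1, 0, -4, 3); ‖a_1‖ = 5.0990, so e_1 = (0.1961, 0.0000, -0.7845, 0.5883).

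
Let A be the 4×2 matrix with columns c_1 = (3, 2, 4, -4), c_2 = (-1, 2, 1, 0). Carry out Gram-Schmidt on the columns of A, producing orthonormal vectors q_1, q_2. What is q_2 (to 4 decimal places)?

q_2 = (-0.5714, 0.7619, 0.2381, 0.1905)

c_1 = (3, 2, 4, -4); ‖c_1‖ = 6.7082, so q_1 = (0.4472, 0.2981, 0.5963, -0.5963).
q_1·c_2 = 0.4472·(-1) + 0.2981·2 + 0.5963·1 + (-0.5963)·0 = 0.7454.
u_2 = c_2 − 0.7454·q_1 = (-1.3333, 1.7778, 0.5556, 0.4444).
‖u_2‖ = 2.3333, so q_2 = (-0.5714, 0.7619, 0.2381, 0.1905).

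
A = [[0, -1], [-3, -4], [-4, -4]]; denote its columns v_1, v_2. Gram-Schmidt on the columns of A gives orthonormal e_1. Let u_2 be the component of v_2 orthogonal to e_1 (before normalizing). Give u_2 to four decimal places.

e_1 = v_1/‖v_1‖ = (0, -3, -4)/5.0000 = (0.0000, -0.6000, -0.8000).
r_{12} = e_1·v_2 = 5.6000.
u_2 = v_2 − 5.6000·e_1 = (-1.0000, -0.6400, 0.4800).

u_2 = (-1.0000, -0.6400, 0.4800)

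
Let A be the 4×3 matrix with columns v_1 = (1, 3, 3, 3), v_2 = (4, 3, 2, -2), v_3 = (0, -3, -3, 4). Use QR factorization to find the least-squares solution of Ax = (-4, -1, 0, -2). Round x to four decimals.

v_1 = (1, 3, 3, 3); ‖v_1‖ = 5.2915, so e_1 = (0.1890, 0.5669, 0.5669, 0.5669).
e_1·v_2 = 0.1890·4 + 0.5669·3 + 0.5669·2 + 0.5669·(-2) = 2.4568.
u_2 = v_2 − 2.4568·e_1 = (3.5357, 1.6071, 0.6071, -3.3929).
‖u_2‖ = 5.1927, so e_2 = (0.6809, 0.3095, 0.1169, -0.6534).
e_1·v_3 = 0.1890·0 + 0.5669·(-3) + 0.5669·(-3) + 0.5669·4 = -1.1339; e_2·v_3 = 0.6809·0 + 0.3095·(-3) + 0.1169·(-3) + (-0.6534)·4 = -3.8928.
u_3 = v_3 + 1.1339·e_1 + 3.8928·e_2 = (2.8649, -1.1523, -1.9020, 2.0993).
‖u_3‖ = 4.1905, so e_3 = (0.6837, -0.2750, -0.4539, 0.5010).
Qᵀb = (-2.4568, -1.7263, -3.4616).
Back-substitute: x_3 = -3.4616/4.1905 = -0.8261.
x_2 = (-1.7263 + 3.8928·(-0.8261))/5.1927 = -0.9517.
x_1 = (-2.4568 − 2.4568·(-0.9517) + 1.1339·(-0.8261))/5.2915 = -0.1994.

x = (-0.1994, -0.9517, -0.8261)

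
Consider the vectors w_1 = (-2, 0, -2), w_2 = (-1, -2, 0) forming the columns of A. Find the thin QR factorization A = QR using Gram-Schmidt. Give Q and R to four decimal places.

w_1 = (-2, 0, -2); ‖w_1‖ = 2.8284, so q_1 = (-0.7071, 0.0000, -0.7071).
q_1·w_2 = (-0.7071)·(-1) + 0.0000·(-2) + (-0.7071)·0 = 0.7071.
u_2 = w_2 − 0.7071·q_1 = (-0.5000, -2.0000, 0.5000).
‖u_2‖ = 2.1213, so q_2 = (-0.2357, -0.9428, 0.2357).

Q = [[-0.7071, -0.2357], [0.0000, -0.9428], [-0.7071, 0.2357]], R = [[2.8284, 0.7071], [0.0000, 2.1213]]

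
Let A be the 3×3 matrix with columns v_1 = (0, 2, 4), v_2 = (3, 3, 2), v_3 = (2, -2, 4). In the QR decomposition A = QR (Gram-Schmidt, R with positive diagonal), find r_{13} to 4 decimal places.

e_1 = v_1/‖v_1‖ = (0, 2, 4)/4.4721 = (0.0000, 0.4472, 0.8944).
r_{13} = e_1·v_3 = 2.6833.

r_{13} = 2.6833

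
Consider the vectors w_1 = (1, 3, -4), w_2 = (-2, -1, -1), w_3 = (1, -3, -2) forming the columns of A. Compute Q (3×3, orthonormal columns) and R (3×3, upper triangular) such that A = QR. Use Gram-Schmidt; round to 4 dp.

w_1 = (1, 3, -4); ‖w_1‖ = 5.0990, so e_1 = (0.1961, 0.5883, -0.7845).
e_1·w_2 = 0.1961·(-2) + 0.5883·(-1) + (-0.7845)·(-1) = -0.1961.
u_2 = w_2 + 0.1961·e_1 = (-1.9615, -0.8846, -1.1538).
‖u_2‖ = 2.4416, so e_2 = (-0.8034, -0.3623, -0.4726).
e_1·w_3 = 0.1961·1 + 0.5883·(-3) + (-0.7845)·(-2) = 0.0000; e_2·w_3 = (-0.8034)·1 + (-0.3623)·(-3) + (-0.4726)·(-2) = 1.2287.
u_3 = w_3 + 0.0000·e_1 − 1.2287·e_2 = (1.9871, -2.5548, -1.4194).
‖u_3‖ = 3.5342, so e_3 = (0.5623, -0.7229, -0.4016).

Q = [[0.1961, -0.8034, 0.5623], [0.5883, -0.3623, -0.7229], [-0.7845, -0.4726, -0.4016]], R = [[5.0990, -0.1961, 0.0000], [0.0000, 2.4416, 1.2287], [0.0000, 0.0000, 3.5342]]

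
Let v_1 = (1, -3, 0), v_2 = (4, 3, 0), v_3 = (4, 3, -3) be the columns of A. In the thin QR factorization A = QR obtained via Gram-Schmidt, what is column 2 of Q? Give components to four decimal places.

q_1 = v_1/‖v_1‖ = (1, -3, 0)/3.1623 = (0.3162, -0.9487, 0.0000).
r_{12} = q_1·v_2 = -1.5811.
u_2 = v_2 + 1.5811·q_1 = (4.5000, 1.5000, 0.0000).
‖u_2‖ = 4.7434, so q_2 = (0.9487, 0.3162, 0.0000).

q_2 = (0.9487, 0.3162, 0.0000)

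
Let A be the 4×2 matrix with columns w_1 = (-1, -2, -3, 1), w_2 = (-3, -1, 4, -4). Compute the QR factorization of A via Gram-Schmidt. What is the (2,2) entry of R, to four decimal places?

e_1 = w_1/‖w_1‖ = (-1, -2, -3, 1)/3.8730 = (-0.2582, -0.5164, -0.7746, 0.2582).
r_{12} = e_1·w_2 = -2.8402.
u_2 = w_2 + 2.8402·e_1 = (-3.7333, -2.4667, 1.8000, -3.2667).
r_{22} = ‖u_2‖ = 5.8252.

r_{22} = 5.8252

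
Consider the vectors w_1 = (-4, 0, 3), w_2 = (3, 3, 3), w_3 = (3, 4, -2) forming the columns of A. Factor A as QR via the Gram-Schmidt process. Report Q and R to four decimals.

w_1 = (-4, 0, 3); ‖w_1‖ = 5.0000, so e_1 = (-0.8000, 0.0000, 0.6000).
e_1·w_2 = (-0.8000)·3 + 0.0000·3 + 0.6000·3 = -0.6000.
u_2 = w_2 + 0.6000·e_1 = (2.5200, 3.0000, 3.3600).
‖u_2‖ = 5.1614, so e_2 = (0.4882, 0.5812, 0.6510).
e_1·w_3 = (-0.8000)·3 + 0.0000·4 + 0.6000·(-2) = -3.6000; e_2·w_3 = 0.4882·3 + 0.5812·4 + 0.6510·(-2) = 2.4877.
u_3 = w_3 + 3.6000·e_1 − 2.4877·e_2 = (-1.0946, 2.5541, -1.4595).
‖u_3‖ = 3.1387, so e_3 = (-0.3487, 0.8137, -0.4650).

Q = [[-0.8000, 0.4882, -0.3487], [0.0000, 0.5812, 0.8137], [0.6000, 0.6510, -0.4650]], R = [[5.0000, -0.6000, -3.6000], [0.0000, 5.1614, 2.4877], [0.0000, 0.0000, 3.1387]]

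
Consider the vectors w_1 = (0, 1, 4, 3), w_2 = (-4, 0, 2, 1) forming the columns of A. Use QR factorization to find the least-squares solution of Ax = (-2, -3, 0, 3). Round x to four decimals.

w_1 = (0, 1, 4, 3); ‖w_1‖ = 5.0990, so q_1 = (0.0000, 0.1961, 0.7845, 0.5883).
q_1·w_2 = 0.0000·(-4) + 0.1961·0 + 0.7845·2 + 0.5883·1 = 2.1573.
u_2 = w_2 − 2.1573·q_1 = (-4.0000, -0.4231, 0.3077, -0.2692).
‖u_2‖ = 4.0430, so q_2 = (-0.9894, -0.1046, 0.0761, -0.0666).
Qᵀb = (1.1767, 2.0929).
Back-substitute: x_2 = 2.0929/4.0430 = 0.5176.
x_1 = (1.1767 − 2.1573·0.5176)/5.0990 = 0.0118.

x = (0.0118, 0.5176)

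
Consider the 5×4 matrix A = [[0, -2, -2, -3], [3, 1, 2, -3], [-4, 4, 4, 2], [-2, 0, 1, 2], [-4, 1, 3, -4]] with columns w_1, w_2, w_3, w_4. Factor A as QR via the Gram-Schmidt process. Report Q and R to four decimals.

Q = [[0.0000, -0.5067, 0.0206, -0.5060], [0.4472, 0.5405, 0.6404, -0.1135], [-0.5963, 0.6306, -0.3067, -0.1419], [-0.2981, -0.1914, 0.3189, 0.7755], [-0.5963, -0.1295, 0.6275, -0.3310]], R = [[6.7082, -2.5342, -3.5777, -0.7454], [0.0000, 3.9469, 4.0370, 1.2950], [0.0000, 0.0000, 2.2143, -4.4685], [0.0000, 0.0000, 0.0000, 4.4497]]

q_1 = w_1/‖w_1‖ = (0, 3, -4, -2, -4)/6.7082 = (0.0000, 0.4472, -0.5963, -0.2981, -0.5963).
r_{12} = q_1·w_2 = -2.5342.
u_2 = w_2 + 2.5342·q_1 = (-2.0000, 2.1333, 2.4889, -0.7556, -0.5111).
‖u_2‖ = 3.9469, so q_2 = (-0.5067, 0.5405, 0.6306, -0.1914, -0.1295).
r_{13} = q_1·w_3 = -3.5777; r_{23} = q_2·w_3 = 4.0370.
u_3 = w_3 + 3.5777·q_1 − 4.0370·q_2 = (0.0456, 1.4180, -0.6790, 0.7061, 1.3894).
‖u_3‖ = 2.2143, so q_3 = (0.0206, 0.6404, -0.3067, 0.3189, 0.6275).
r_{14} = q_1·w_4 = -0.7454; r_{24} = q_2·w_4 = 1.2950; r_{34} = q_3·w_4 = -4.4685.
u_4 = w_4 + 0.7454·q_1 − 1.2950·q_2 + 4.4685·q_3 = (-2.2517, -0.5051, -0.6314, 3.4507, -1.4728).
‖u_4‖ = 4.4497, so q_4 = (-0.5060, -0.1135, -0.1419, 0.7755, -0.3310).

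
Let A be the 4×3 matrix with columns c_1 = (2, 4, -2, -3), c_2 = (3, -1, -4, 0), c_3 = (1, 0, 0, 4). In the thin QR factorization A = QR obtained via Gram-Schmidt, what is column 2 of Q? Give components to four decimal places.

e_1 = c_1/‖c_1‖ = (2, 4, -2, -3)/5.7446 = (0.3482, 0.6963, -0.3482, -0.5222).
r_{12} = e_1·c_2 = 1.7408.
u_2 = c_2 − 1.7408·e_1 = (2.3939, -2.2121, -3.3939, 0.9091).
‖u_2‖ = 4.7927, so e_2 = (0.4995, -0.4616, -0.7082, 0.1897).

e_2 = (0.4995, -0.4616, -0.7082, 0.1897)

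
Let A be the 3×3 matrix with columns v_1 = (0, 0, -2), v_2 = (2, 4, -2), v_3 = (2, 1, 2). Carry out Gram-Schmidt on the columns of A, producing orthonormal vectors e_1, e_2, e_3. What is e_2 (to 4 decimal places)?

e_1 = v_1/‖v_1‖ = (0, 0, -2)/2.0000 = (0.0000, 0.0000, -1.0000).
r_{12} = e_1·v_2 = 2.0000.
u_2 = v_2 − 2.0000·e_1 = (2.0000, 4.0000, 0.0000).
‖u_2‖ = 4.4721, so e_2 = (0.4472, 0.8944, 0.0000).

e_2 = (0.4472, 0.8944, 0.0000)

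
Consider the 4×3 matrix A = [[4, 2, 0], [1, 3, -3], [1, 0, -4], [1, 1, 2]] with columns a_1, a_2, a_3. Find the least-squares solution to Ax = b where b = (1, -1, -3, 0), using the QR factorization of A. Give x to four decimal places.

x = (0.0333, 0.1837, 0.5673)

a_1 = (4, 1, 1, 1); ‖a_1‖ = 4.3589, so e_1 = (0.9177, 0.2294, 0.2294, 0.2294).
e_1·a_2 = 0.9177·2 + 0.2294·3 + 0.2294·0 + 0.2294·1 = 2.7530.
u_2 = a_2 − 2.7530·e_1 = (-0.5263, 2.3684, -0.6316, 0.3684).
‖u_2‖ = 2.5340, so e_2 = (-0.2077, 0.9347, -0.2492, 0.1454).
e_1·a_3 = 0.9177·0 + 0.2294·(-3) + 0.2294·(-4) + 0.2294·2 = -1.1471; e_2·a_3 = (-0.2077)·0 + 0.9347·(-3) + (-0.2492)·(-4) + 0.1454·2 = -1.5162.
u_3 = a_3 + 1.1471·e_1 + 1.5162·e_2 = (0.7377, -1.3197, -4.1148, 2.4836).
‖u_3‖ = 5.0384, so e_3 = (0.1464, -0.2619, -0.8167, 0.4929).
Qᵀb = (0.0000, -0.3946, 2.8584).
Back-substitute: x_3 = 2.8584/5.0384 = 0.5673.
x_2 = (-0.3946 + 1.5162·0.5673)/2.5340 = 0.1837.
x_1 = (0.0000 − 2.7530·0.1837 + 1.1471·0.5673)/4.3589 = 0.0333.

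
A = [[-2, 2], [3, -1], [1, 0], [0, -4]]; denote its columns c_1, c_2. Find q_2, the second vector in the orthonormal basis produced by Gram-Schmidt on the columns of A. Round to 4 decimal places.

c_1 = (-2, 3, 1, 0); ‖c_1‖ = 3.7417, so q_1 = (-0.5345, 0.8018, 0.2673, 0.0000).
q_1·c_2 = (-0.5345)·2 + 0.8018·(-1) + 0.2673·0 + 0.0000·(-4) = -1.8708.
u_2 = c_2 + 1.8708·q_1 = (1.0000, 0.5000, 0.5000, -4.0000).
‖u_2‖ = 4.1833, so q_2 = (0.2390, 0.1195, 0.1195, -0.9562).

q_2 = (0.2390, 0.1195, 0.1195, -0.9562)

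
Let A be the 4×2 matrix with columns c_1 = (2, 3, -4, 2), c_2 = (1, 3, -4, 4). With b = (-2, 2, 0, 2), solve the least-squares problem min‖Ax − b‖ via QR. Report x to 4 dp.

c_1 = (2, 3, -4, 2); ‖c_1‖ = 5.7446, so e_1 = (0.3482, 0.5222, -0.6963, 0.3482).
e_1·c_2 = 0.3482·1 + 0.5222·3 + (-0.6963)·(-4) + 0.3482·4 = 6.0927.
u_2 = c_2 − 6.0927·e_1 = (-1.1212, -0.1818, 0.2424, 1.8788).
‖u_2‖ = 2.2088, so e_2 = (-0.5076, -0.0823, 0.1098, 0.8506).
Qᵀb = (1.0445, 2.5518).
Back-substitute: x_2 = 2.5518/2.2088 = 1.1553.
x_1 = (1.0445 − 6.0927·1.1553)/5.7446 = -1.0435.

x = (-1.0435, 1.1553)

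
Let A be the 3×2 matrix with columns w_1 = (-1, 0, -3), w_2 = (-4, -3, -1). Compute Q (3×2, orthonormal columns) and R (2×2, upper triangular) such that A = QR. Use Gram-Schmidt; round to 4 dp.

Q = [[-0.3162, -0.7184], [0.0000, -0.6531], [-0.9487, 0.2395]], R = [[3.1623, 2.2136], [0.0000, 4.5935]]

w_1 = (-1, 0, -3); ‖w_1‖ = 3.1623, so q_1 = (-0.3162, 0.0000, -0.9487).
q_1·w_2 = (-0.3162)·(-4) + 0.0000·(-3) + (-0.9487)·(-1) = 2.2136.
u_2 = w_2 − 2.2136·q_1 = (-3.3000, -3.0000, 1.1000).
‖u_2‖ = 4.5935, so q_2 = (-0.7184, -0.6531, 0.2395).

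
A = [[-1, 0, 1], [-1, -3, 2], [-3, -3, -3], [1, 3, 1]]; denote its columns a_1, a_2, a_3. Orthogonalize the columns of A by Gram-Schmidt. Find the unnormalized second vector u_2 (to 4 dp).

u_2 = (1.2500, -1.7500, 0.7500, 1.7500)

a_1 = (-1, -1, -3, 1); ‖a_1‖ = 3.4641, so q_1 = (-0.2887, -0.2887, -0.8660, 0.2887).
q_1·a_2 = (-0.2887)·0 + (-0.2887)·(-3) + (-0.8660)·(-3) + 0.2887·3 = 4.3301.
u_2 = a_2 − 4.3301·q_1 = (1.2500, -1.7500, 0.7500, 1.7500).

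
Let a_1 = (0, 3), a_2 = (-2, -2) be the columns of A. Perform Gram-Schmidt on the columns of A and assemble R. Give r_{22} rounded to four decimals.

e_1 = a_1/‖a_1‖ = (0, 3)/3.0000 = (0.0000, 1.0000).
r_{12} = e_1·a_2 = -2.0000.
u_2 = a_2 + 2.0000·e_1 = (-2.0000, 0.0000).
r_{22} = ‖u_2‖ = 2.0000.

r_{22} = 2.0000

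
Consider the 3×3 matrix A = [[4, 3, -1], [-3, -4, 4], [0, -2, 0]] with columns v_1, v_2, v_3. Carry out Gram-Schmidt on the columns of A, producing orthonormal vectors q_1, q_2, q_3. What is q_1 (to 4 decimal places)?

q_1 = (0.8000, -0.6000, 0.0000)

q_1 = v_1/‖v_1‖ = (4, -3, 0)/5.0000 = (0.8000, -0.6000, 0.0000).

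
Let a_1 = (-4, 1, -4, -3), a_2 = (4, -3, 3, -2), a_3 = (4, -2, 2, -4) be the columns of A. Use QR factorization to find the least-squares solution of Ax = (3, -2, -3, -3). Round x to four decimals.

x = (0.4222, 0.0778, 0.6278)

q_1 = a_1/‖a_1‖ = (-4, 1, -4, -3)/6.4807 = (-0.6172, 0.1543, -0.6172, -0.4629).
r_{12} = q_1·a_2 = -3.8576.
u_2 = a_2 + 3.8576·q_1 = (1.6190, -2.4048, 0.6190, -3.7857).
‖u_2‖ = 4.8082, so q_2 = (0.3367, -0.5001, 0.1287, -0.7873).
r_{13} = q_1·a_3 = -2.1602; r_{23} = q_2·a_3 = 5.7540.
u_3 = a_3 + 2.1602·q_1 − 5.7540·q_2 = (0.7291, 1.2111, -0.0742, -0.4696).
‖u_3‖ = 1.4915, so q_3 = (0.4889, 0.8120, -0.0497, -0.3149).
Qᵀb = (1.0801, 3.9862, 0.9363).
Back-substitute: x_3 = 0.9363/1.4915 = 0.6278.
x_2 = (3.9862 − 5.7540·0.6278)/4.8082 = 0.0778.
x_1 = (1.0801 + 3.8576·0.0778 + 2.1602·0.6278)/6.4807 = 0.4222.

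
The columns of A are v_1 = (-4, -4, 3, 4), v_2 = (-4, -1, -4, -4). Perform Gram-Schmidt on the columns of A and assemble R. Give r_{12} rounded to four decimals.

v_1 = (-4, -4, 3, 4); ‖v_1‖ = 7.5498, so e_1 = (-0.5298, -0.5298, 0.3974, 0.5298).
r_{12} = e_1·v_2 = -1.0596.

r_{12} = -1.0596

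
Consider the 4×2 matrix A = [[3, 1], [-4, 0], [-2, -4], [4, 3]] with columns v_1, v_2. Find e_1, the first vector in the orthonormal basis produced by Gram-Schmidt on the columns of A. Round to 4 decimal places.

v_1 = (3, -4, -2, 4); ‖v_1‖ = 6.7082, so e_1 = (0.4472, -0.5963, -0.2981, 0.5963).

e_1 = (0.4472, -0.5963, -0.2981, 0.5963)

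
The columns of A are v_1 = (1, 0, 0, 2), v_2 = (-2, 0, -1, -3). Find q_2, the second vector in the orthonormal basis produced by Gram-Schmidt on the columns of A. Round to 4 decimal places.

q_1 = v_1/‖v_1‖ = (1, 0, 0, 2)/2.2361 = (0.4472, 0.0000, 0.0000, 0.8944).
r_{12} = q_1·v_2 = -3.5777.
u_2 = v_2 + 3.5777·q_1 = (-0.4000, 0.0000, -1.0000, 0.2000).
‖u_2‖ = 1.0954, so q_2 = (-0.3651, 0.0000, -0.9129, 0.1826).

q_2 = (-0.3651, 0.0000, -0.9129, 0.1826)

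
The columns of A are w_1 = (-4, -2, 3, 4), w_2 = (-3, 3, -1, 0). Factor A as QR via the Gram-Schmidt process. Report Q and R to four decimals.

q_1 = w_1/‖w_1‖ = (-4, -2, 3, 4)/6.7082 = (-0.5963, -0.2981, 0.4472, 0.5963).
r_{12} = q_1·w_2 = 0.4472.
u_2 = w_2 − 0.4472·q_1 = (-2.7333, 3.1333, -1.2000, -0.2667).
‖u_2‖ = 4.3359, so q_2 = (-0.6304, 0.7226, -0.2768, -0.0615).

Q = [[-0.5963, -0.6304], [-0.2981, 0.7226], [0.4472, -0.2768], [0.5963, -0.0615]], R = [[6.7082, 0.4472], [0.0000, 4.3359]]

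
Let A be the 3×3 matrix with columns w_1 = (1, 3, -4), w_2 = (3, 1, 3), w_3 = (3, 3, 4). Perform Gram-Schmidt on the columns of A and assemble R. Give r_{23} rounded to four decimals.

r_{23} = 5.4983

q_1 = w_1/‖w_1‖ = (1, 3, -4)/5.0990 = (0.1961, 0.5883, -0.7845).
r_{12} = q_1·w_2 = -1.1767.
u_2 = w_2 + 1.1767·q_1 = (3.2308, 1.6923, 2.0769).
‖u_2‖ = 4.1971, so q_2 = (0.7698, 0.4032, 0.4949).
r_{23} = q_2·w_3 = 5.4983.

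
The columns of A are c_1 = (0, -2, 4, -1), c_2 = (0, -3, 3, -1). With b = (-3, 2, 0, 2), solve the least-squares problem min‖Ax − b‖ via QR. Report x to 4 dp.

c_1 = (0, -2, 4, -1); ‖c_1‖ = 4.5826, so e_1 = (0.0000, -0.4364, 0.8729, -0.2182).
e_1·c_2 = 0.0000·0 + (-0.4364)·(-3) + 0.8729·3 + (-0.2182)·(-1) = 4.1461.
u_2 = c_2 − 4.1461·e_1 = (0.0000, -1.1905, -0.6190, -0.0952).
‖u_2‖ = 1.3452, so e_2 = (0.0000, -0.8850, -0.4602, -0.0708).
Qᵀb = (-1.3093, -1.9116).
Back-substitute: x_2 = -1.9116/1.3452 = -1.4211.
x_1 = (-1.3093 − 4.1461·(-1.4211))/4.5826 = 1.0000.

x = (1.0000, -1.4211)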